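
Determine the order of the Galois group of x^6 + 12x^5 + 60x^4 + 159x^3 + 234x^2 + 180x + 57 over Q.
The degree of the splitting field over Q equals the order of the Galois group, so first determine the group. The polynomial f is an irreducible sextic over Q, so G = Gal(f/Q) is one of the 16 transitive subgroups 6T1, ..., 6T16 of S_6. The discriminant of f is -19683, which is not a perfect square, so G is not contained in A_6. The transitive groups of degree 6 not contained in A_6 are: C_6 (6T1, order 6), S_3 (6T2, order 6), D_6 (6T3, order 12), C_3 x S_3 (6T5, order 18), A_4 x C_2 (6T6, order 24), S_4 (6T8, order 24), S_3 x S_3 (6T9, order 36), S_4 x C_2 (6T11, order 48), (S_3 x S_3) : C_2 (6T13, order 72), PGL(2,5) (6T14, order 120), S_6 (6T16, order 720). By Dedekind's theorem, for a prime p not dividing disc(f) the degrees of the irreducible factors of f mod p form the cycle type of an element of G. Factoring f modulo the 37 such primes p <= 163 (skipping 3, which divides the discriminant), each new pattern first appears at: mod 2: f = (x^6 + x^3 + 1), pattern 6; mod 7: f = (x^3 + 6x^2 + 5x + 3)(x^3 + 6x^2 + 5x + 5), pattern 3+3; mod 17: f = (x^2 + 14)(x^2 + x + 16)(x^2 + 11x + 2), pattern 2+2+2; mod 19: f = (x)(x + 6)(x + 7)(x + 8)(x + 11)(x + 18), pattern 1+1+1+1+1+1. No other pattern occurs in this range, so the set of observed cycle types is {6, 3+3, 2+2+2, 1+1+1+1+1+1}. The candidates containing elements of all these cycle types are C_6 (6T1) of order 6, D_6 (6T3) of order 12, C_3 x S_3 (6T5) of order 18, A_4 x C_2 (6T6) of order 24, S_3 x S_3 (6T9) of order 36, S_4 x C_2 (6T11) of order 48, (S_3 x S_3) : C_2 (6T13) of order 72, PGL(2,5) (6T14) of order 120, S_6 (6T16) of order 720; the others are excluded. The observed types are precisely the cycle types that occur in C_6 (6T1). Each of the other remaining candidates has further cycle types, and by the Chebotarev density theorem the matching factorization patterns would occur for a proportion of primes equal to their share of the group: D_6 (6T3) additionally contains elements of type 2+2+1+1 (3 of its 12 elements, about 25% of primes); C_3 x S_3 (6T5) additionally contains elements of type 3+1+1+1 (4 of its 18 elements, about 22% of primes); A_4 x C_2 (6T6) additionally contains elements of type 2+2+1+1, 2+1+1+1+1 (6 of its 24 elements, about 25% of primes); S_3 x S_3 (6T9) additionally contains elements of type 3+1+1+1, 2+2+1+1 (13 of its 36 elements, about 36% of primes); S_4 x C_2 (6T11) additionally contains elements of type 4+2, 4+1+1, 2+2+1+1, 2+1+1+1+1 (24 of its 48 elements, about 50% of primes); (S_3 x S_3) : C_2 (6T13) additionally contains elements of type 4+2, 3+2+1, 3+1+1+1, 2+2+1+1, 2+1+1+1+1 (49 of its 72 elements, about 68% of primes); PGL(2,5) (6T14) additionally contains elements of type 5+1, 4+1+1, 2+2+1+1 (69 of its 120 elements, about 58% of primes); S_6 (6T16) additionally contains elements of type 5+1, 4+2, 4+1+1, 3+2+1, 3+1+1+1, 2+2+1+1, 2+1+1+1+1 (544 of its 720 elements, about 76% of primes). None of the 37 primes tested shows any such pattern (for each of these groups the chance of that is below 10^-4), which rules them out. Hence G = C_6 (6T1), of order 6. The Galois group C_6 (6T1) has order 6, so the splitting field has degree 6 over Q.

6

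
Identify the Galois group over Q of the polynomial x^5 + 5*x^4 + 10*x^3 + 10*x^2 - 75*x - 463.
The polynomial f is an irreducible quintic over Q, so G = Gal(f/Q) is a transitive subgroup of S_5: one of C_5 (5T1, order 5), D_5 (5T2, order 10), F_20 (5T3, order 20), A_5 (5T4, order 60) or S_5 (5T5, order 120). The discriminant of f is 67108864000000 = 8192000^2, a perfect square, so G is contained in A_5. The transitive groups of degree 5 contained in A_5 are: C_5 (5T1, order 5), D_5 (5T2, order 10), A_5 (5T4, order 60). By Dedekind's theorem, for a prime p not dividing disc(f) the degrees of the irreducible factors of f mod p form the cycle type of an element of G. Factoring f modulo the 23 such primes p <= 97 (skipping 2, 5, which divide the discriminant), each new pattern first appears at: mod 3: f = (x + 1)(x^2 + 1)(x^2 + x + 2), pattern 2+2+1; mod 7: f = (x^5 + 5x^4 + 3x^3 + 3x^2 + 2x + 6), pattern 5. No other pattern occurs in this range, so the set of observed cycle types is {2+2+1, 5}. The candidates containing elements of all these cycle types are D_5 (5T2) of order 10, A_5 (5T4) of order 60; the others are excluded. The observed types are precisely the cycle types that occur in D_5 (5T2) (apart from the identity). Each of the other remaining candidates has further cycle types, and by the Chebotarev density theorem the matching factorization patterns would occur for a proportion of primes equal to their share of the group: A_5 (5T4) additionally contains elements of type 3+1+1 (20 of its 60 elements, about 33% of primes). None of the 23 primes tested shows any such pattern (for each of these groups the chance of that is below 10^-4), which rules them out. Hence G = D_5 (5T2), of order 10.

D_5 (also written D5)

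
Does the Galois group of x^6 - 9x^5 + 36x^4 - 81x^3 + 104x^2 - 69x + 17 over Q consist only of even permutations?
The polynomial is irreducible of degree 6 over Q. Its discriminant is 810448, which is not a perfect square. A Galois group lies in the alternating group exactly when the discriminant is a square in Q, so the Galois group (S_4) is not contained in A_6.

No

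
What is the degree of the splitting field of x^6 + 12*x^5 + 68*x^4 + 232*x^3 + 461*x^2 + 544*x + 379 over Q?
24

The degree of the splitting field over Q equals the order of the Galois group, so first determine the group. The polynomial f is an irreducible sextic over Q, so G = Gal(f/Q) is one of the 16 transitive subgroups 6T1, ..., 6T16 of S_6. The discriminant of f is 2046918914580544 = 45242888^2, a perfect square, so G is contained in A_6. The transitive groups of degree 6 contained in A_6 are: A_4 (6T4, order 12), S_4 (6T7, order 24), (C_3 x C_3) : C_4 (6T10, order 36), PSL(2,5) (6T12, order 60), A_6 (6T15, order 360). By Dedekind's theorem, for a prime p not dividing disc(f) the degrees of the irreducible factors of f mod p form the cycle type of an element of G. Factoring f modulo the 79 such primes p <= 419 (skipping 2, 31, which divide the discriminant), each new pattern first appears at: mod 3: f = (x^2 + 1)(x^4 + x^2 + x + 1), pattern 4+2; mod 5: f = (x^3 + 3x + 3)(x^3 + 2x^2 + 3), pattern 3+3; mod 11: f = (x + 1)(x + 6)(x^2 + x + 4)(x^2 + 4x + 8), pattern 2+2+1+1; mod 67: f = (x + 8)(x + 12)(x + 17)(x + 23)(x + 32)(x + 54), pattern 1+1+1+1+1+1. No other pattern occurs in this range, so the set of observed cycle types is {4+2, 3+3, 2+2+1+1, 1+1+1+1+1+1}. The candidates containing elements of all these cycle types are S_4 (6T7) of order 24, (C_3 x C_3) : C_4 (6T10) of order 36, A_6 (6T15) of order 360; the others are excluded. The observed types are precisely the cycle types that occur in S_4 (6T7). Each of the other remaining candidates has further cycle types, and by the Chebotarev density theorem the matching factorization patterns would occur for a proportion of primes equal to their share of the group: (C_3 x C_3) : C_4 (6T10) additionally contains elements of type 3+1+1+1 (4 of its 36 elements, about 11% of primes); A_6 (6T15) additionally contains elements of type 5+1, 3+1+1+1 (184 of its 360 elements, about 51% of primes). None of the 79 primes tested shows any such pattern (for each of these groups the chance of that is below 10^-4), which rules them out. Hence G = S_4 (6T7), of order 24. The Galois group S_4 (6T7) has order 24, so the splitting field has degree 24 over Q.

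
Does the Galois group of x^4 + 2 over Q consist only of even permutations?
No

The polynomial is irreducible of degree 4 over Q. Its discriminant is 2048, which is not a perfect square. A Galois group lies in the alternating group exactly when the discriminant is a square in Q, so the Galois group (D_4) is not contained in A_4.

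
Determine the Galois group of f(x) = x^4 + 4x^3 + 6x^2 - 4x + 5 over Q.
A_4, the alternating group on 4 letters

The polynomial is an irreducible quartic over Q and its discriminant is 331776 = 576^2, a perfect square, so the Galois group is contained in A_4. The resolvent cubic y^3 - 6*y^2 - 36*y + 24 is irreducible over Q. An irreducible resolvent with square discriminant gives A_4.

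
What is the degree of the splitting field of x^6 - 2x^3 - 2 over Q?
36

The degree of the splitting field over Q equals the order of the Galois group, so first determine the group. The polynomial f is an irreducible sextic over Q, so G = Gal(f/Q) is one of the 16 transitive subgroups 6T1, ..., 6T16 of S_6. The discriminant of f is 5038848, which is not a perfect square, so G is not contained in A_6. The transitive groups of degree 6 not contained in A_6 are: C_6 (6T1, order 6), S_3 (6T2, order 6), D_6 (6T3, order 12), C_3 x S_3 (6T5, order 18), A_4 x C_2 (6T6, order 24), S_4 (6T8, order 24), S_3 x S_3 (6T9, order 36), S_4 x C_2 (6T11, order 48), (S_3 x S_3) : C_2 (6T13, order 72), PGL(2,5) (6T14, order 120), S_6 (6T16, order 720). By Dedekind's theorem, for a prime p not dividing disc(f) the degrees of the irreducible factors of f mod p form the cycle type of an element of G. Factoring f modulo the 23 such primes p <= 97 (skipping 2, 3, which divide the discriminant), each new pattern first appears at: mod 5: f = (x^6 + 3x^3 + 3), pattern 6; mod 11: f = (x + 3)(x + 5)(x^2 + 6x + 3)(x^2 + 8x + 9), pattern 2+2+1+1; mod 13: f = (x + 2)(x + 5)(x + 6)(x^3 + 3), pattern 3+1+1+1; mod 31: f = (x^2 + 8x + 24)(x^2 + 9x + 11)(x^2 + 14x + 27), pattern 2+2+2; mod 97: f = (x^3 + 9)(x^3 + 86), pattern 3+3. No other pattern occurs in this range, so the set of observed cycle types is {6, 2+2+1+1, 3+1+1+1, 2+2+2, 3+3}. The candidates containing elements of all these cycle types are S_3 x S_3 (6T9) of order 36, (S_3 x S_3) : C_2 (6T13) of order 72, S_6 (6T16) of order 720; the others are excluded. The observed types are precisely the cycle types that occur in S_3 x S_3 (6T9) (apart from the identity). Each of the other remaining candidates has further cycle types, and by the Chebotarev density theorem the matching factorization patterns would occur for a proportion of primes equal to their share of the group: (S_3 x S_3) : C_2 (6T13) additionally contains elements of type 4+2, 3+2+1, 2+1+1+1+1 (36 of its 72 elements, about 50% of primes); S_6 (6T16) additionally contains elements of type 5+1, 4+2, 4+1+1, 3+2+1, 2+1+1+1+1 (459 of its 720 elements, about 64% of primes). None of the 23 primes tested shows any such pattern (for each of these groups the chance of that is below 10^-4), which rules them out. Hence G = S_3 x S_3 (6T9), of order 36. The Galois group S_3 x S_3 (6T9) has order 36, so the splitting field has degree 36 over Q.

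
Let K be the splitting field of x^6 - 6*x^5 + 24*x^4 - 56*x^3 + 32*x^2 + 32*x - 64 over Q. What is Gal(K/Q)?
The polynomial f is an irreducible sextic over Q, so G = Gal(f/Q) is one of the 16 transitive subgroups 6T1, ..., 6T16 of S_6. The discriminant of f is 870211913777152, which is not a perfect square, so G is not contained in A_6. The transitive groups of degree 6 not contained in A_6 are: C_6 (6T1, order 6), S_3 (6T2, order 6), D_6 (6T3, order 12), C_3 x S_3 (6T5, order 18), A_4 x C_2 (6T6, order 24), S_4 (6T8, order 24), S_3 x S_3 (6T9, order 36), S_4 x C_2 (6T11, order 48), (S_3 x S_3) : C_2 (6T13, order 72), PGL(2,5) (6T14, order 120), S_6 (6T16, order 720). By Dedekind's theorem, for a prime p not dividing disc(f) the degrees of the irreducible factors of f mod p form the cycle type of an element of G. Factoring f modulo the 22 such primes p <= 89 (skipping 2, 37, which divide the discriminant), each new pattern first appears at: mod 3: f = (x^3 + x^2 + 2)(x^3 + 2x^2 + x + 1), pattern 3+3; mod 5: f = (x^2 + 2)(x^2 + x + 1)(x^2 + 3x + 3), pattern 2+2+2; mod 17: f = (x + 2)(x + 13)(x^4 + 13x^3 + 7x^2 + 11x + 8), pattern 4+1+1; mod 67: f = (x + 8)(x + 57)(x^2 + 65x + 26)(x^2 + 65x + 66), pattern 2+2+1+1. No other pattern occurs in this range, so the set of observed cycle types is {3+3, 2+2+2, 4+1+1, 2+2+1+1}. The candidates containing elements of all these cycle types are S_4 (6T8) of order 24, S_4 x C_2 (6T11) of order 48, PGL(2,5) (6T14) of order 120, S_6 (6T16) of order 720; the others are excluded. The observed types are precisely the cycle types that occur in S_4 (6T8) (apart from the identity). Each of the other remaining candidates has further cycle types, and by the Chebotarev density theorem the matching factorization patterns would occur for a proportion of primes equal to their share of the group: S_4 x C_2 (6T11) additionally contains elements of type 6, 4+2, 2+1+1+1+1 (17 of its 48 elements, about 35% of primes); PGL(2,5) (6T14) additionally contains elements of type 6, 5+1 (44 of its 120 elements, about 37% of primes); S_6 (6T16) additionally contains elements of type 6, 5+1, 4+2, 3+2+1, 3+1+1+1, 2+1+1+1+1 (529 of its 720 elements, about 73% of primes). None of the 22 primes tested shows any such pattern (for each of these groups the chance of that is below 10^-4), which rules them out. Hence G = S_4 (6T8), of order 24.

6T8: S_4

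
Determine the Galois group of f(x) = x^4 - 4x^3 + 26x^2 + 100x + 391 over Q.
The polynomial is an irreducible quartic over Q and its discriminant is 40975828992, which is not a perfect square, so the Galois group is not contained in A_4. The resolvent cubic y^3 - 26*y^2 - 1964*y + 24408 has exactly one rational root, so the Galois group is C_4 or D_4. The quartic becomes reducible over Q(sqrt(disc)), so the group is C_4.

4T1: C_4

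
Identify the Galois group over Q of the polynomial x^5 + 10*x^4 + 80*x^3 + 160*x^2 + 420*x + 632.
A_5 (also written A5)

The polynomial f is an irreducible quintic over Q, so G = Gal(f/Q) is a transitive subgroup of S_5: one of C_5 (5T1, order 5), D_5 (5T2, order 10), F_20 (5T3, order 20), A_5 (5T4, order 60) or S_5 (5T5, order 120). The discriminant of f is 9333105664000000 = 96608000^2, a perfect square, so G is contained in A_5. The transitive groups of degree 5 contained in A_5 are: C_5 (5T1, order 5), D_5 (5T2, order 10), A_5 (5T4, order 60). By Dedekind's theorem, for a prime p not dividing disc(f) the degrees of the irreducible factors of f mod p form the cycle type of an element of G. Factoring f modulo the 2 such primes p <= 7 (skipping 2, 5, which divide the discriminant), each new pattern first appears at: mod 3: f = (x^5 + x^4 + 2x^3 + x^2 + 2), pattern 5; mod 7: f = (x + 1)(x + 4)(x^3 + 5x^2 + 2x + 4), pattern 3+1+1. No other pattern occurs in this range, so the set of observed cycle types is {5, 3+1+1}. Among the candidates above, the only group containing elements of all these cycle types is A_5 (5T4) — each of C_5 (5T1), D_5 (5T2) lacks at least one of them. Hence G = A_5 (5T4), of order 60.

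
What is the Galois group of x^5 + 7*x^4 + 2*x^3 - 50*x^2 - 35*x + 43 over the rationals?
The polynomial f is an irreducible quintic over Q, so G = Gal(f/Q) is a transitive subgroup of S_5: one of C_5 (5T1, order 5), D_5 (5T2, order 10), F_20 (5T3, order 20), A_5 (5T4, order 60) or S_5 (5T5, order 120). The discriminant of f is 15352201216 = 123904^2, a perfect square, so G is contained in A_5. The transitive groups of degree 5 contained in A_5 are: C_5 (5T1, order 5), D_5 (5T2, order 10), A_5 (5T4, order 60). By Dedekind's theorem, for a prime p not dividing disc(f) the degrees of the irreducible factors of f mod p form the cycle type of an element of G. Factoring f modulo the 14 such primes p <= 53 (skipping 2, 11, which divide the discriminant), each new pattern first appears at: mod 3: f = (x^5 + x^4 + 2x^3 + x^2 + x + 1), pattern 5; mod 23: f = (x + 2)(x + 4)(x + 12)(x + 16)(x + 19), pattern 1+1+1+1+1. No other pattern occurs in this range, so the set of observed cycle types is {5, 1+1+1+1+1}. The candidates containing elements of all these cycle types are C_5 (5T1) of order 5, D_5 (5T2) of order 10, A_5 (5T4) of order 60; the others are excluded. The observed types are precisely the cycle types that occur in C_5 (5T1). Each of the other remaining candidates has further cycle types, and by the Chebotarev density theorem the matching factorization patterns would occur for a proportion of primes equal to their share of the group: D_5 (5T2) additionally contains elements of type 2+2+1 (5 of its 10 elements, about 50% of primes); A_5 (5T4) additionally contains elements of type 3+1+1, 2+2+1 (35 of its 60 elements, about 58% of primes). None of the 14 primes tested shows any such pattern (for each of these groups the chance of that is below 10^-4), which rules them out. Hence G = C_5 (5T1), of order 5.

5T1: C_5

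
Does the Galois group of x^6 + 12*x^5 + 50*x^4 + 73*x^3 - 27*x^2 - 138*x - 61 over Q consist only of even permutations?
The polynomial is irreducible of degree 6 over Q. Its discriminant is 30991489 = 5567^2, a perfect square. A Galois group lies in the alternating group exactly when the discriminant is a square in Q, so the Galois group (PSL(2,5)) is contained in A_6.

Yes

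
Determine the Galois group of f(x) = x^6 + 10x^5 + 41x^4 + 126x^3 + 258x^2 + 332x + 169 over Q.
A_4, A_4 acting on 6 points

The polynomial f is an irreducible sextic over Q, so G = Gal(f/Q) is one of the 16 transitive subgroups 6T1, ..., 6T16 of S_6. The discriminant of f is 1728393484898304 = 41573952^2, a perfect square, so G is contained in A_6. The transitive groups of degree 6 contained in A_6 are: A_4 (6T4, order 12), S_4 (6T7, order 24), (C_3 x C_3) : C_4 (6T10, order 36), PSL(2,5) (6T12, order 60), A_6 (6T15, order 360). By Dedekind's theorem, for a prime p not dividing disc(f) the degrees of the irreducible factors of f mod p form the cycle type of an element of G. Factoring f modulo the 33 such primes p <= 151 (skipping 2, 3, 7, which divide the discriminant), each new pattern first appears at: mod 5: f = (x^3 + 2x^2 + x + 4)(x^3 + 3x^2 + 4x + 1), pattern 3+3; mod 13: f = (x)(x + 11)(x^2 + 5x + 1)(x^2 + 7x + 3), pattern 2+2+1+1. No other pattern occurs in this range, so the set of observed cycle types is {3+3, 2+2+1+1}. The candidates containing elements of all these cycle types are A_4 (6T4) of order 12, S_4 (6T7) of order 24, (C_3 x C_3) : C_4 (6T10) of order 36, PSL(2,5) (6T12) of order 60, A_6 (6T15) of order 360; the others are excluded. The observed types are precisely the cycle types that occur in A_4 (6T4) (apart from the identity). Each of the other remaining candidates has further cycle types, and by the Chebotarev density theorem the matching factorization patterns would occur for a proportion of primes equal to their share of the group: S_4 (6T7) additionally contains elements of type 4+2 (6 of its 24 elements, about 25% of primes); (C_3 x C_3) : C_4 (6T10) additionally contains elements of type 4+2, 3+1+1+1 (22 of its 36 elements, about 61% of primes); PSL(2,5) (6T12) additionally contains elements of type 5+1 (24 of its 60 elements, about 40% of primes); A_6 (6T15) additionally contains elements of type 5+1, 4+2, 3+1+1+1 (274 of its 360 elements, about 76% of primes). None of the 33 primes tested shows any such pattern (for each of these groups the chance of that is below 10^-4), which rules them out. Hence G = A_4 (6T4), of order 12.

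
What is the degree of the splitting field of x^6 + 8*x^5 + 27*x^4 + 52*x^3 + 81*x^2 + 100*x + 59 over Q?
The degree of the splitting field over Q equals the order of the Galois group, so first determine the group. The polynomial f is an irreducible sextic over Q, so G = Gal(f/Q) is one of the 16 transitive subgroups 6T1, ..., 6T16 of S_6. The discriminant of f is -95929008128, which is not a perfect square, so G is not contained in A_6. The transitive groups of degree 6 not contained in A_6 are: C_6 (6T1, order 6), S_3 (6T2, order 6), D_6 (6T3, order 12), C_3 x S_3 (6T5, order 18), A_4 x C_2 (6T6, order 24), S_4 (6T8, order 24), S_3 x S_3 (6T9, order 36), S_4 x C_2 (6T11, order 48), (S_3 x S_3) : C_2 (6T13, order 72), PGL(2,5) (6T14, order 120), S_6 (6T16, order 720). By Dedekind's theorem, for a prime p not dividing disc(f) the degrees of the irreducible factors of f mod p form the cycle type of an element of G. Factoring f modulo the 28 such primes p <= 127 (skipping 2, 29, 59, which divide the discriminant), each new pattern first appears at: mod 3: f = (x^3 + 2x + 2)(x^3 + 2x^2 + x + 1), pattern 3+3; mod 5: f = (x^6 + 3x^5 + 2x^4 + 2x^3 + x^2 + 4), pattern 6; mod 7: f = (x + 2)(x + 3)(x^4 + 3x^3 + 6x^2 + 4x + 4), pattern 4+1+1; mod 17: f = (x + 5)(x + 15)(x^2 + 9x + 6)(x^2 + 13x + 1), pattern 2+2+1+1; mod 23: f = (x^2 + 9x + 9)(x^2 + 10x + 6)(x^2 + 12x + 16), pattern 2+2+2; mod 67: f = (x^2 + 30x + 38)(x^4 + 45x^3 + 46x^2 + 44x + 28), pattern 4+2; mod 127: f = (x + 12)(x + 17)(x + 24)(x + 92)(x^2 + 117x + 19), pattern 2+1+1+1+1. No other pattern occurs in this range, so the set of observed cycle types is {3+3, 6, 4+1+1, 2+2+1+1, 2+2+2, 4+2, 2+1+1+1+1}. The candidates containing elements of all these cycle types are S_4 x C_2 (6T11) of order 48, S_6 (6T16) of order 720; the others are excluded. The observed types are precisely the cycle types that occur in S_4 x C_2 (6T11) (apart from the identity). Each of the other remaining candidates has further cycle types, and by the Chebotarev density theorem the matching factorization patterns would occur for a proportion of primes equal to their share of the group: S_6 (6T16) additionally contains elements of type 5+1, 3+2+1, 3+1+1+1 (304 of its 720 elements, about 42% of primes). None of the 28 primes tested shows any such pattern (for each of these groups the chance of that is below 10^-4), which rules them out. Hence G = S_4 x C_2 (6T11), of order 48. The Galois group S_4 x C_2 (6T11) has order 48, so the splitting field has degree 48 over Q.

48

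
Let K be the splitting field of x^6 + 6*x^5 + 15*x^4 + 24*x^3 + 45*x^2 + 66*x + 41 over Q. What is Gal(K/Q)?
D_6, the dihedral group of order 12

The polynomial f is an irreducible sextic over Q, so G = Gal(f/Q) is one of the 16 transitive subgroups 6T1, ..., 6T16 of S_6. The discriminant of f is -37744330752, which is not a perfect square, so G is not contained in A_6. The transitive groups of degree 6 not contained in A_6 are: C_6 (6T1, order 6), S_3 (6T2, order 6), D_6 (6T3, order 12), C_3 x S_3 (6T5, order 18), A_4 x C_2 (6T6, order 24), S_4 (6T8, order 24), S_3 x S_3 (6T9, order 36), S_4 x C_2 (6T11, order 48), (S_3 x S_3) : C_2 (6T13, order 72), PGL(2,5) (6T14, order 120), S_6 (6T16, order 720). By Dedekind's theorem, for a prime p not dividing disc(f) the degrees of the irreducible factors of f mod p form the cycle type of an element of G. Factoring f modulo the 79 such primes p <= 421 (skipping 2, 3, 53, which divide the discriminant), each new pattern first appears at: mod 5: f = (x^2 + x + 1)(x^2 + 2x + 4)(x^2 + 3x + 4), pattern 2+2+2; mod 7: f = (x^6 + 6x^5 + x^4 + 3x^3 + 3x^2 + 3x + 6), pattern 6; mod 11: f = (x + 6)(x + 10)(x^2 + 4x + 9)(x^2 + 8x + 8), pattern 2+2+1+1; mod 19: f = (x^3 + 3x^2 + 2x + 8)(x^3 + 3x^2 + 4x + 17), pattern 3+3; mod 43: f = (x + 3)(x + 11)(x + 12)(x + 32)(x + 38)(x + 39), pattern 1+1+1+1+1+1. No other pattern occurs in this range, so the set of observed cycle types is {2+2+2, 6, 2+2+1+1, 3+3, 1+1+1+1+1+1}. The candidates containing elements of all these cycle types are D_6 (6T3) of order 12, A_4 x C_2 (6T6) of order 24, S_3 x S_3 (6T9) of order 36, S_4 x C_2 (6T11) of order 48, (S_3 x S_3) : C_2 (6T13) of order 72, PGL(2,5) (6T14) of order 120, S_6 (6T16) of order 720; the others are excluded. The observed types are precisely the cycle types that occur in D_6 (6T3). Each of the other remaining candidates has further cycle types, and by the Chebotarev density theorem the matching factorization patterns would occur for a proportion of primes equal to their share of the group: A_4 x C_2 (6T6) additionally contains elements of type 2+1+1+1+1 (3 of its 24 elements, about 12% of primes); S_3 x S_3 (6T9) additionally contains elements of type 3+1+1+1 (4 of its 36 elements, about 11% of primes); S_4 x C_2 (6T11) additionally contains elements of type 4+2, 4+1+1, 2+1+1+1+1 (15 of its 48 elements, about 31% of primes); (S_3 x S_3) : C_2 (6T13) additionally contains elements of type 4+2, 3+2+1, 3+1+1+1, 2+1+1+1+1 (40 of its 72 elements, about 56% of primes); PGL(2,5) (6T14) additionally contains elements of type 5+1, 4+1+1 (54 of its 120 elements, about 45% of primes); S_6 (6T16) additionally contains elements of type 5+1, 4+2, 4+1+1, 3+2+1, 3+1+1+1, 2+1+1+1+1 (499 of its 720 elements, about 69% of primes). None of the 79 primes tested shows any such pattern (for each of these groups the chance of that is below 10^-4), which rules them out. Hence G = D_6 (6T3), of order 12.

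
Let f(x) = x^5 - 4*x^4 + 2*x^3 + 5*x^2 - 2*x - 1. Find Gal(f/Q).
C_5 (also written C5)

The polynomial f is an irreducible quintic over Q, so G = Gal(f/Q) is a transitive subgroup of S_5: one of C_5 (5T1, order 5), D_5 (5T2, order 10), F_20 (5T3, order 20), A_5 (5T4, order 60) or S_5 (5T5, order 120). The discriminant of f is 14641 = 121^2, a perfect square, so G is contained in A_5. The transitive groups of degree 5 contained in A_5 are: C_5 (5T1, order 5), D_5 (5T2, order 10), A_5 (5T4, order 60). By Dedekind's theorem, for a prime p not dividing disc(f) the degrees of the irreducible factors of f mod p form the cycle type of an element of G. Factoring f modulo the 14 such primes p <= 47 (skipping 11, which divides the discriminant), each new pattern first appears at: mod 2: f = (x^5 + x^2 + 1), pattern 5; mod 23: f = (x + 8)(x + 11)(x + 12)(x + 16)(x + 18), pattern 1+1+1+1+1. No other pattern occurs in this range, so the set of observed cycle types is {5, 1+1+1+1+1}. The candidates containing elements of all these cycle types are C_5 (5T1) of order 5, D_5 (5T2) of order 10, A_5 (5T4) of order 60; the others are excluded. The observed types are precisely the cycle types that occur in C_5 (5T1). Each of the other remaining candidates has further cycle types, and by the Chebotarev density theorem the matching factorization patterns would occur for a proportion of primes equal to their share of the group: D_5 (5T2) additionally contains elements of type 2+2+1 (5 of its 10 elements, about 50% of primes); A_5 (5T4) additionally contains elements of type 3+1+1, 2+2+1 (35 of its 60 elements, about 58% of primes). None of the 14 primes tested shows any such pattern (for each of these groups the chance of that is below 10^-4), which rules them out. Hence G = C_5 (5T1), of order 5.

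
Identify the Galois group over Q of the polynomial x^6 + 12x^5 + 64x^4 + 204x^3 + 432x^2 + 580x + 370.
The polynomial f is an irreducible sextic over Q, so G = Gal(f/Q) is one of the 16 transitive subgroups 6T1, ..., 6T16 of S_6. The discriminant of f is -122931200, which is not a perfect square, so G is not contained in A_6. The transitive groups of degree 6 not contained in A_6 are: C_6 (6T1, order 6), S_3 (6T2, order 6), D_6 (6T3, order 12), C_3 x S_3 (6T5, order 18), A_4 x C_2 (6T6, order 24), S_4 (6T8, order 24), S_3 x S_3 (6T9, order 36), S_4 x C_2 (6T11, order 48), (S_3 x S_3) : C_2 (6T13, order 72), PGL(2,5) (6T14, order 120), S_6 (6T16, order 720). By Dedekind's theorem, for a prime p not dividing disc(f) the degrees of the irreducible factors of f mod p form the cycle type of an element of G. Factoring f modulo the 17 such primes p <= 71 (skipping 2, 5, 7, which divide the discriminant), each new pattern first appears at: mod 3: f = (x^3 + x^2 + 2)(x^3 + 2x^2 + 2x + 2), pattern 3+3; mod 13: f = (x^6 + 12x^5 + 12x^4 + 9x^3 + 3x^2 + 8x + 6), pattern 6; mod 19: f = (x^2 + 14x + 16)(x^4 + 17x^3 + 8x + 16), pattern 4+2; mod 23: f = (x + 7)(x + 8)(x^4 + 20x^3 + 7x^2 + 14x + 14), pattern 4+1+1; mod 53: f = (x^2 + x + 43)(x^2 + 23x + 46)(x^2 + 41x + 28), pattern 2+2+2; mod 59: f = (x + 41)(x + 49)(x^2 + 15x + 53)(x^2 + 25x + 45), pattern 2+2+1+1; mod 71: f = (x + 1)(x + 12)(x + 17)(x + 34)(x^2 + 19x + 9), pattern 2+1+1+1+1. No other pattern occurs in this range, so the set of observed cycle types is {3+3, 6, 4+2, 4+1+1, 2+2+2, 2+2+1+1, 2+1+1+1+1}. The candidates containing elements of all these cycle types are S_4 x C_2 (6T11) of order 48, S_6 (6T16) of order 720; the others are excluded. The observed types are precisely the cycle types that occur in S_4 x C_2 (6T11) (apart from the identity). Each of the other remaining candidates has further cycle types, and by the Chebotarev density theorem the matching factorization patterns would occur for a proportion of primes equal to their share of the group: S_6 (6T16) additionally contains elements of type 5+1, 3+2+1, 3+1+1+1 (304 of its 720 elements, about 42% of primes). None of the 17 primes tested shows any such pattern (for each of these groups the chance of that is below 10^-4), which rules them out. Hence G = S_4 x C_2 (6T11), of order 48.

S_4 x C_2 (order 48)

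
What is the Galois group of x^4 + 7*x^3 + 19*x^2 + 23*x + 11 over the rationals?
C_4 (order 4)

The polynomial is an irreducible quartic over Q and its discriminant is 125, which is not a perfect square, so the Galois group is not contained in A_4. The resolvent cubic y^3 - 19*y^2 + 117*y - 232 has exactly one rational root, so the Galois group is C_4 or D_4. The quartic becomes reducible over Q(sqrt(disc)), so the group is C_4.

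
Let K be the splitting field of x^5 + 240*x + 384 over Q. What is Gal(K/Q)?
The polynomial f is an irreducible quintic over Q, so G = Gal(f/Q) is a transitive subgroup of S_5: one of C_5 (5T1, order 5), D_5 (5T2, order 10), F_20 (5T3, order 20), A_5 (5T4, order 60) or S_5 (5T5, order 120). The discriminant of f is 271790899200000, which is not a perfect square, so G is not contained in A_5. The transitive groups of degree 5 not contained in A_5 are: F_20 (5T3, order 20), S_5 (5T5, order 120). By Dedekind's theorem, for a prime p not dividing disc(f) the degrees of the irreducible factors of f mod p form the cycle type of an element of G. Factoring f modulo the 18 such primes p <= 73 (skipping 2, 3, 5, which divide the discriminant), each new pattern first appears at: mod 7: f = (x + 5)(x^4 + 2x^3 + 4x^2 + x + 4), pattern 4+1; mod 11: f = (x + 1)(x^2 + 4x + 7)(x^2 + 6x + 3), pattern 2+2+1; mod 19: f = (x^5 + 12x + 4), pattern 5. No other pattern occurs in this range, so the set of observed cycle types is {4+1, 2+2+1, 5}. The candidates containing elements of all these cycle types are F_20 (5T3) of order 20, S_5 (5T5) of order 120; the others are excluded. The observed types are precisely the cycle types that occur in F_20 (5T3) (apart from the identity). Each of the other remaining candidates has further cycle types, and by the Chebotarev density theorem the matching factorization patterns would occur for a proportion of primes equal to their share of the group: S_5 (5T5) additionally contains elements of type 3+2, 3+1+1, 2+1+1+1 (50 of its 120 elements, about 42% of primes). None of the 18 primes tested shows any such pattern (for each of these groups the chance of that is below 10^-4), which rules them out. Hence G = F_20 (5T3), of order 20.

F_20, the Frobenius group of order 20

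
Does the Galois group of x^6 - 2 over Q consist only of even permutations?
The polynomial is irreducible of degree 6 over Q. Its discriminant is 1492992, which is not a perfect square. A Galois group lies in the alternating group exactly when the discriminant is a square in Q, so the Galois group (D_6) is not contained in A_6.

No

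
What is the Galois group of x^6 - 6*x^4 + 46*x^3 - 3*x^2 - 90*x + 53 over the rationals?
The polynomial f is an irreducible sextic over Q, so G = Gal(f/Q) is one of the 16 transitive subgroups 6T1, ..., 6T16 of S_6. The discriminant of f is -153891765817344, which is not a perfect square, so G is not contained in A_6. The transitive groups of degree 6 not contained in A_6 are: C_6 (6T1, order 6), S_3 (6T2, order 6), D_6 (6T3, order 12), C_3 x S_3 (6T5, order 18), A_4 x C_2 (6T6, order 24), S_4 (6T8, order 24), S_3 x S_3 (6T9, order 36), S_4 x C_2 (6T11, order 48), (S_3 x S_3) : C_2 (6T13, order 72), PGL(2,5) (6T14, order 120), S_6 (6T16, order 720). By Dedekind's theorem, for a prime p not dividing disc(f) the degrees of the irreducible factors of f mod p form the cycle type of an element of G. Factoring f modulo the 33 such primes p <= 149 (skipping 2, 3, which divide the discriminant), each new pattern first appears at: mod 5: f = (x^3 + x^2 + 2)(x^3 + 4x^2 + 4), pattern 3+3; mod 7: f = (x^6 + x^4 + 4x^3 + 4x^2 + x + 4), pattern 6; mod 17: f = (x + 12)(x + 14)(x^2 + 11x + 4)(x^2 + 14x + 4), pattern 2+2+1+1; mod 19: f = (x + 3)(x + 4)(x + 10)(x + 15)(x^2 + 6x + 16), pattern 2+1+1+1+1; mod 71: f = (x^2 + 11x + 26)(x^2 + 21x + 15)(x^2 + 39x + 36), pattern 2+2+2. No other pattern occurs in this range, so the set of observed cycle types is {3+3, 6, 2+2+1+1, 2+1+1+1+1, 2+2+2}. The candidates containing elements of all these cycle types are A_4 x C_2 (6T6) of order 24, S_4 x C_2 (6T11) of order 48, (S_3 x S_3) : C_2 (6T13) of order 72, S_6 (6T16) of order 720; the others are excluded. The observed types are precisely the cycle types that occur in A_4 x C_2 (6T6) (apart from the identity). Each of the other remaining candidates has further cycle types, and by the Chebotarev density theorem the matching factorization patterns would occur for a proportion of primes equal to their share of the group: S_4 x C_2 (6T11) additionally contains elements of type 4+2, 4+1+1 (12 of its 48 elements, about 25% of primes); (S_3 x S_3) : C_2 (6T13) additionally contains elements of type 4+2, 3+2+1, 3+1+1+1 (34 of its 72 elements, about 47% of primes); S_6 (6T16) additionally contains elements of type 5+1, 4+2, 4+1+1, 3+2+1, 3+1+1+1 (484 of its 720 elements, about 67% of primes). None of the 33 primes tested shows any such pattern (for each of these groups the chance of that is below 10^-4), which rules them out. Hence G = A_4 x C_2 (6T6), of order 24.

A_4 x C_2 (also written A4xC2)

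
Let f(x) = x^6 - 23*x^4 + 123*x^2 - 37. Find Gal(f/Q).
6T2: S_3

The polynomial f is an irreducible sextic over Q, so G = Gal(f/Q) is one of the 16 transitive subgroups 6T1, ..., 6T16 of S_6. The discriminant of f is 870211913777152, which is not a perfect square, so G is not contained in A_6. The transitive groups of degree 6 not contained in A_6 are: C_6 (6T1, order 6), S_3 (6T2, order 6), D_6 (6T3, order 12), C_3 x S_3 (6T5, order 18), A_4 x C_2 (6T6, order 24), S_4 (6T8, order 24), S_3 x S_3 (6T9, order 36), S_4 x C_2 (6T11, order 48), (S_3 x S_3) : C_2 (6T13, order 72), PGL(2,5) (6T14, order 120), S_6 (6T16, order 720). By Dedekind's theorem, for a prime p not dividing disc(f) the degrees of the irreducible factors of f mod p form the cycle type of an element of G. Factoring f modulo the 23 such primes p <= 97 (skipping 2, 37, which divide the discriminant), each new pattern first appears at: mod 3: f = (x^3 + x^2 + x + 2)(x^3 + 2x^2 + x + 1), pattern 3+3; mod 5: f = (x^2 + 3)(x^2 + 2x + 4)(x^2 + 3x + 4), pattern 2+2+2; mod 67: f = (x + 5)(x + 6)(x + 30)(x + 37)(x + 61)(x + 62), pattern 1+1+1+1+1+1. No other pattern occurs in this range, so the set of observed cycle types is {3+3, 2+2+2, 1+1+1+1+1+1}. The candidates containing elements of all these cycle types are C_6 (6T1) of order 6, S_3 (6T2) of order 6, D_6 (6T3) of order 12, C_3 x S_3 (6T5) of order 18, A_4 x C_2 (6T6) of order 24, S_4 (6T8) of order 24, S_3 x S_3 (6T9) of order 36, S_4 x C_2 (6T11) of order 48, (S_3 x S_3) : C_2 (6T13) of order 72, PGL(2,5) (6T14) of order 120, S_6 (6T16) of order 720; the others are excluded. The observed types are precisely the cycle types that occur in S_3 (6T2). Each of the other remaining candidates has further cycle types, and by the Chebotarev density theorem the matching factorization patterns would occur for a proportion of primes equal to their share of the group: C_6 (6T1) additionally contains elements of type 6 (2 of its 6 elements, about 33% of primes); D_6 (6T3) additionally contains elements of type 6, 2+2+1+1 (5 of its 12 elements, about 42% of primes); C_3 x S_3 (6T5) additionally contains elements of type 6, 3+1+1+1 (10 of its 18 elements, about 56% of primes); A_4 x C_2 (6T6) additionally contains elements of type 6, 2+2+1+1, 2+1+1+1+1 (14 of its 24 elements, about 58% of primes); S_4 (6T8) additionally contains elements of type 4+1+1, 2+2+1+1 (9 of its 24 elements, about 38% of primes); S_3 x S_3 (6T9) additionally contains elements of type 6, 3+1+1+1, 2+2+1+1 (25 of its 36 elements, about 69% of primes); S_4 x C_2 (6T11) additionally contains elements of type 6, 4+2, 4+1+1, 2+2+1+1, 2+1+1+1+1 (32 of its 48 elements, about 67% of primes); (S_3 x S_3) : C_2 (6T13) additionally contains elements of type 6, 4+2, 3+2+1, 3+1+1+1, 2+2+1+1, 2+1+1+1+1 (61 of its 72 elements, about 85% of primes); PGL(2,5) (6T14) additionally contains elements of type 6, 5+1, 4+1+1, 2+2+1+1 (89 of its 120 elements, about 74% of primes); S_6 (6T16) additionally contains elements of type 6, 5+1, 4+2, 4+1+1, 3+2+1, 3+1+1+1, 2+2+1+1, 2+1+1+1+1 (664 of its 720 elements, about 92% of primes). None of the 23 primes tested shows any such pattern (for each of these groups the chance of that is below 10^-4), which rules them out. Hence G = S_3 (6T2), of order 6.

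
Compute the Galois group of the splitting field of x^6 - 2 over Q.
The polynomial f is an irreducible sextic over Q, so G = Gal(f/Q) is one of the 16 transitive subgroups 6T1, ..., 6T16 of S_6. The discriminant of f is 1492992, which is not a perfect square, so G is not contained in A_6. The transitive groups of degree 6 not contained in A_6 are: C_6 (6T1, order 6), S_3 (6T2, order 6), D_6 (6T3, order 12), C_3 x S_3 (6T5, order 18), A_4 x C_2 (6T6, order 24), S_4 (6T8, order 24), S_3 x S_3 (6T9, order 36), S_4 x C_2 (6T11, order 48), (S_3 x S_3) : C_2 (6T13, order 72), PGL(2,5) (6T14, order 120), S_6 (6T16, order 720). By Dedekind's theorem, for a prime p not dividing disc(f) the degrees of the irreducible factors of f mod p form the cycle type of an element of G. Factoring f modulo the 79 such primes p <= 419 (skipping 2, 3, which divide the discriminant), each new pattern first appears at: mod 5: f = (x^2 + 2)(x^2 + x + 2)(x^2 + 4x + 2), pattern 2+2+2; mod 7: f = (x^3 + 3)(x^3 + 4), pattern 3+3; mod 13: f = (x^6 + 11), pattern 6; mod 17: f = (x + 5)(x + 12)(x^2 + 5x + 8)(x^2 + 12x + 8), pattern 2+2+1+1; mod 31: f = (x + 2)(x + 10)(x + 12)(x + 19)(x + 21)(x + 29), pattern 1+1+1+1+1+1. No other pattern occurs in this range, so the set of observed cycle types is {2+2+2, 3+3, 6, 2+2+1+1, 1+1+1+1+1+1}. The candidates containing elements of all these cycle types are D_6 (6T3) of order 12, A_4 x C_2 (6T6) of order 24, S_3 x S_3 (6T9) of order 36, S_4 x C_2 (6T11) of order 48, (S_3 x S_3) : C_2 (6T13) of order 72, PGL(2,5) (6T14) of order 120, S_6 (6T16) of order 720; the others are excluded. The observed types are precisely the cycle types that occur in D_6 (6T3). Each of the other remaining candidates has further cycle types, and by the Chebotarev density theorem the matching factorization patterns would occur for a proportion of primes equal to their share of the group: A_4 x C_2 (6T6) additionally contains elements of type 2+1+1+1+1 (3 of its 24 elements, about 12% of primes); S_3 x S_3 (6T9) additionally contains elements of type 3+1+1+1 (4 of its 36 elements, about 11% of primes); S_4 x C_2 (6T11) additionally contains elements of type 4+2, 4+1+1, 2+1+1+1+1 (15 of its 48 elements, about 31% of primes); (S_3 x S_3) : C_2 (6T13) additionally contains elements of type 4+2, 3+2+1, 3+1+1+1, 2+1+1+1+1 (40 of its 72 elements, about 56% of primes); PGL(2,5) (6T14) additionally contains elements of type 5+1, 4+1+1 (54 of its 120 elements, about 45% of primes); S_6 (6T16) additionally contains elements of type 5+1, 4+2, 4+1+1, 3+2+1, 3+1+1+1, 2+1+1+1+1 (499 of its 720 elements, about 69% of primes). None of the 79 primes tested shows any such pattern (for each of these groups the chance of that is below 10^-4), which rules them out. Hence G = D_6 (6T3), of order 12.

D_6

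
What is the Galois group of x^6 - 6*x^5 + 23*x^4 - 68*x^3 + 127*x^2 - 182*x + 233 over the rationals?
(S_3 x S_3) : C_2 (order 72)

The polynomial f is an irreducible sextic over Q, so G = Gal(f/Q) is one of the 16 transitive subgroups 6T1, ..., 6T16 of S_6. The discriminant of f is -201485505789952, which is not a perfect square, so G is not contained in A_6. The transitive groups of degree 6 not contained in A_6 are: C_6 (6T1, order 6), S_3 (6T2, order 6), D_6 (6T3, order 12), C_3 x S_3 (6T5, order 18), A_4 x C_2 (6T6, order 24), S_4 (6T8, order 24), S_3 x S_3 (6T9, order 36), S_4 x C_2 (6T11, order 48), (S_3 x S_3) : C_2 (6T13, order 72), PGL(2,5) (6T14, order 120), S_6 (6T16, order 720). By Dedekind's theorem, for a prime p not dividing disc(f) the degrees of the irreducible factors of f mod p form the cycle type of an element of G. Factoring f modulo the 29 such primes p <= 113 (skipping 2, which divides the discriminant), each new pattern first appears at: mod 3: f = (x^6 + 2x^4 + x^3 + x^2 + x + 2), pattern 6; mod 5: f = (x + 1)(x^2 + x + 1)(x^3 + 2x^2 + 2x + 3), pattern 3+2+1; mod 7: f = (x^2 + 2)(x^4 + x^3 + 1), pattern 4+2; mod 17: f = (x^3 + 14x^2 + 7x + 2)(x^3 + 14x^2 + 7x + 6), pattern 3+3; mod 19: f = (x^2 + 4x + 5)(x^2 + 12x + 7)(x^2 + 16x + 11), pattern 2+2+2; mod 37: f = (x + 5)(x + 31)(x^2 + 3x + 25)(x^2 + 29x + 10), pattern 2+2+1+1; mod 41: f = (x + 6)(x + 36)(x + 37)(x^3 + 38x^2 + 7x + 18), pattern 3+1+1+1; mod 113: f = (x + 66)(x + 67)(x + 70)(x + 90)(x^2 + 40x + 32), pattern 2+1+1+1+1. No other pattern occurs in this range, so the set of observed cycle types is {6, 3+2+1, 4+2, 3+3, 2+2+2, 2+2+1+1, 3+1+1+1, 2+1+1+1+1}. The candidates containing elements of all these cycle types are (S_3 x S_3) : C_2 (6T13) of order 72, S_6 (6T16) of order 720; the others are excluded. The observed types are precisely the cycle types that occur in (S_3 x S_3) : C_2 (6T13) (apart from the identity). Each of the other remaining candidates has further cycle types, and by the Chebotarev density theorem the matching factorization patterns would occur for a proportion of primes equal to their share of the group: S_6 (6T16) additionally contains elements of type 5+1, 4+1+1 (234 of its 720 elements, about 32% of primes). None of the 29 primes tested shows any such pattern (for each of these groups the chance of that is below 10^-4), which rules them out. Hence G = (S_3 x S_3) : C_2 (6T13), of order 72.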